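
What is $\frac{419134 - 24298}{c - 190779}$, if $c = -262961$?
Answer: $- \frac{98709}{113435} \approx -0.87018$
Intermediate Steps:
$\frac{419134 - 24298}{c - 190779} = \frac{419134 - 24298}{-262961 - 190779} = \frac{394836}{-453740} = 394836 \left(- \frac{1}{453740}\right) = - \frac{98709}{113435}$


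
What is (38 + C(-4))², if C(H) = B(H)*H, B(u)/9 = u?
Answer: 33124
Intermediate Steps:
B(u) = 9*u
C(H) = 9*H² (C(H) = (9*H)*H = 9*H²)
(38 + C(-4))² = (38 + 9*(-4)²)² = (38 + 9*16)² = (38 + 144)² = 182² = 33124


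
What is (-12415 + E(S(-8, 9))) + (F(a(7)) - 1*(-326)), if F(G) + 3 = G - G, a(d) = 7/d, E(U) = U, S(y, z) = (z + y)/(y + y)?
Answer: -193473/16 ≈ -12092.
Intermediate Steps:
S(y, z) = (y + z)/(2*y) (S(y, z) = (y + z)/((2*y)) = (y + z)*(1/(2*y)) = (y + z)/(2*y))
F(G) = -3 (F(G) = -3 + (G - G) = -3 + 0 = -3)
(-12415 + E(S(-8, 9))) + (F(a(7)) - 1*(-326)) = (-12415 + (1/2)*(-8 + 9)/(-8)) + (-3 - 1*(-326)) = (-12415 + (1/2)*(-1/8)*1) + (-3 + 326) = (-12415 - 1/16) + 323 = -198641/16 + 323 = -193473/16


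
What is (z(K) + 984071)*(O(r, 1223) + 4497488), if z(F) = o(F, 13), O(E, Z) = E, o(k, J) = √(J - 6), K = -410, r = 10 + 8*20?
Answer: 4426014805718 + 4497658*√7 ≈ 4.4260e+12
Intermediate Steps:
r = 170 (r = 10 + 160 = 170)
o(k, J) = √(-6 + J)
z(F) = √7 (z(F) = √(-6 + 13) = √7)
(z(K) + 984071)*(O(r, 1223) + 4497488) = (√7 + 984071)*(170 + 4497488) = (984071 + √7)*4497658 = 4426014805718 + 4497658*√7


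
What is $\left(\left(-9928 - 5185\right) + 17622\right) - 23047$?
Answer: $-20538$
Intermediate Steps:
$\left(\left(-9928 - 5185\right) + 17622\right) - 23047 = \left(-15113 + 17622\right) - 23047 = 2509 - 23047 = -20538$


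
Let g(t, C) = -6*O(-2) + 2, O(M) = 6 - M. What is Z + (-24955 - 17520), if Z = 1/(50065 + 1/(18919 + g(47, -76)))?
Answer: -40133639767477/944876746 ≈ -42475.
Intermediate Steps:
g(t, C) = -46 (g(t, C) = -6*(6 - 1*(-2)) + 2 = -6*(6 + 2) + 2 = -6*8 + 2 = -48 + 2 = -46)
Z = 18873/944876746 (Z = 1/(50065 + 1/(18919 - 46)) = 1/(50065 + 1/18873) = 1/(944876746/18873) = 18873/944876746 ≈ 1.9974e-5)
Z + (-24955 - 17520) = 18873/944876746 + (-24955 - 17520) = 18873/944876746 - 42475 = -40133639767477/944876746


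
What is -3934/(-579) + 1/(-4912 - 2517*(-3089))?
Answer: 90278144633/13286996799 ≈ 6.7945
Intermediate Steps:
-3934/(-579) + 1/(-4912 - 2517*(-3089)) = -3934*(-1/579) - 1/3089/(-7429) = 3934/579 - 1/7429*(-1/3089) = 3934/579 + 1/22948181 = 90278144633/13286996799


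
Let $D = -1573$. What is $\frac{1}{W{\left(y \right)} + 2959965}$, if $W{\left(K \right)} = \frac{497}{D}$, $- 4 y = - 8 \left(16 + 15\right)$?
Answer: $\frac{1573}{4656024448} \approx 3.3784 \cdot 10^{-7}$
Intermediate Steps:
$y = 62$ ($y = - \frac{\left(-8\right) \left(16 + 15\right)}{4} = - \frac{\left(-8\right) 31}{4} = \left(- \frac{1}{4}\right) \left(-248\right) = 62$)
$W{\left(K \right)} = - \frac{497}{1573}$ ($W{\left(K \right)} = \frac{497}{-1573} = 497 \left(- \frac{1}{1573}\right) = - \frac{497}{1573}$)
$\frac{1}{W{\left(y \right)} + 2959965} = \frac{1}{- \frac{497}{1573} + 2959965} = \frac{1}{\frac{4656024448}{1573}} = \frac{1573}{4656024448}$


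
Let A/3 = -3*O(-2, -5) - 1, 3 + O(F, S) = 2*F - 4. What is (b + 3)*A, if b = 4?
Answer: 672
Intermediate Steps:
O(F, S) = -7 + 2*F (O(F, S) = -3 + (2*F - 4) = -3 + (-4 + 2*F) = -7 + 2*F)
A = 96 (A = 3*(-3*(-7 + 2*(-2)) - 1) = 3*(-3*(-7 - 4) - 1) = 3*(-3*(-11) - 1) = 3*(33 - 1) = 3*32 = 96)
(b + 3)*A = (4 + 3)*96 = 7*96 = 672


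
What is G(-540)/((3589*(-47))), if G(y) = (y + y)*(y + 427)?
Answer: -122040/168683 ≈ -0.72349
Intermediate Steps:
G(y) = 2*y*(427 + y) (G(y) = (2*y)*(427 + y) = 2*y*(427 + y))
G(-540)/((3589*(-47))) = (2*(-540)*(427 - 540))/((3589*(-47))) = (2*(-540)*(-113))/(-168683) = 122040*(-1/168683) = -122040/168683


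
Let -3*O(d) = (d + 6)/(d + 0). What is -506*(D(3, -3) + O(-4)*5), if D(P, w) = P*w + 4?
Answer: 6325/3 ≈ 2108.3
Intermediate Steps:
O(d) = -(6 + d)/(3*d) (O(d) = -(d + 6)/(3*(d + 0)) = -(6 + d)/(3*d))
D(P, w) = 4 + P*w
-506*(D(3, -3) + O(-4)*5) = -506*((4 + 3*(-3)) + ((1/3)*(-6 - 1*(-4))/(-4))*5) = -506*((4 - 9) + ((1/3)*(-1/4)*(-6 + 4))*5) = -506*(-5 + ((1/3)*(-1/4)*(-2))*5) = -506*(-5 + (1/6)*5) = -506*(-5 + 5/6) = -506*(-25/6) = 6325/3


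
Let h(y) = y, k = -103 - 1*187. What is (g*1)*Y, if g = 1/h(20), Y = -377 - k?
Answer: -87/20 ≈ -4.3500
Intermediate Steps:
k = -290 (k = -103 - 187 = -290)
Y = -87 (Y = -377 - 1*(-290) = -377 + 290 = -87)
g = 1/20 ≈ 0.050000
(g*1)*Y = ((1/20)*1)*(-87) = (1/20)*(-87) = -87/20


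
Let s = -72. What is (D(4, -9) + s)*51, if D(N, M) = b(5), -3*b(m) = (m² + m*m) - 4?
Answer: -4454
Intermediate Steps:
b(m) = 4/3 - 2*m²/3 (b(m) = -((m² + m*m) - 4)/3 = -((m² + m²) - 4)/3 = -(2*m² - 4)/3 = -(-4 + 2*m²)/3 = 4/3 - 2*m²/3)
D(N, M) = -46/3 (D(N, M) = 4/3 - ⅔*5² = 4/3 - ⅔*25 = 4/3 - 50/3 = -46/3)
(D(4, -9) + s)*51 = (-46/3 - 72)*51 = -262/3*51 = -4454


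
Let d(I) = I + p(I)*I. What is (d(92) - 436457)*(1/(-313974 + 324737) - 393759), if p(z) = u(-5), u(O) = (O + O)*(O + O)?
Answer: 1810337280171140/10763 ≈ 1.6820e+11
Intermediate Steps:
u(O) = 4*O**2 (u(O) = (2*O)*(2*O) = 4*O**2)
p(z) = 100 (p(z) = 4*(-5)**2 = 4*25 = 100)
d(I) = 101*I (d(I) = I + 100*I = 101*I)
(d(92) - 436457)*(1/(-313974 + 324737) - 393759) = (101*92 - 436457)*(1/(-313974 + 324737) - 393759) = (9292 - 436457)*(1/10763 - 393759) = -427165*(1/10763 - 393759) = -427165*(-4238028116/10763) = 1810337280171140/10763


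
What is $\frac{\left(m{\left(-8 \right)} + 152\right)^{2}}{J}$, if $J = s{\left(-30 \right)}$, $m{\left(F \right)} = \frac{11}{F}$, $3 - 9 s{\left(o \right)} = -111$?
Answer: $\frac{4356075}{2432} \approx 1791.1$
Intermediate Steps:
$s{\left(o \right)} = \frac{38}{3}$ ($s{\left(o \right)} = \frac{1}{3} - - \frac{37}{3} = \frac{1}{3} + \frac{37}{3} = \frac{38}{3}$)
$J = \frac{38}{3} \approx 12.667$
$\frac{\left(m{\left(-8 \right)} + 152\right)^{2}}{J} = \frac{\left(\frac{11}{-8} + 152\right)^{2}}{\frac{38}{3}} = \left(11 \left(- \frac{1}{8}\right) + 152\right)^{2} \cdot \frac{3}{38} = \left(- \frac{11}{8} + 152\right)^{2} \cdot \frac{3}{38} = \left(\frac{1205}{8}\right)^{2} \cdot \frac{3}{38} = \frac{1452025}{64} \cdot \frac{3}{38} = \frac{4356075}{2432}$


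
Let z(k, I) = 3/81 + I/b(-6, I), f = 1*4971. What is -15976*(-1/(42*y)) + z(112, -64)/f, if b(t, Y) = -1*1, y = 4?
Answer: 89355886/939519 ≈ 95.108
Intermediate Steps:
f = 4971
b(t, Y) = -1
z(k, I) = 1/27 - I (z(k, I) = 3/81 + I/(-1) = 3*(1/81) + I*(-1) = 1/27 - I)
-15976*(-1/(42*y)) + z(112, -64)/f = -15976/(4*(-42)) + (1/27 - 1*(-64))/4971 = -15976/(-168) + (1/27 + 64)*(1/4971) = -15976*(-1/168) + (1729/27)*(1/4971) = 1997/21 + 1729/134217 = 89355886/939519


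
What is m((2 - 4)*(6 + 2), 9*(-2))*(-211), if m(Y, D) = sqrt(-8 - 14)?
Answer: -211*I*sqrt(22) ≈ -989.68*I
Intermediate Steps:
m(Y, D) = I*sqrt(22) (m(Y, D) = sqrt(-22) = I*sqrt(22))
m((2 - 4)*(6 + 2), 9*(-2))*(-211) = (I*sqrt(22))*(-211) = -211*I*sqrt(22)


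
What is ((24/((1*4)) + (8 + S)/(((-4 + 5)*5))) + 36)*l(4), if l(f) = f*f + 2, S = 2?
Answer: 792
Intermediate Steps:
l(f) = 2 + f**2 (l(f) = f**2 + 2 = 2 + f**2)
((24/((1*4)) + (8 + S)/(((-4 + 5)*5))) + 36)*l(4) = ((24/((1*4)) + (8 + 2)/(((-4 + 5)*5))) + 36)*(2 + 4**2) = ((24/4 + 10/((1*5))) + 36)*(2 + 16) = ((24*(1/4) + 10/5) + 36)*18 = ((6 + 10*(1/5)) + 36)*18 = ((6 + 2) + 36)*18 = (8 + 36)*18 = 44*18 = 792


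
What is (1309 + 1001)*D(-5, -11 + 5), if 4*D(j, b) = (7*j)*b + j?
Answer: 236775/2 ≈ 1.1839e+5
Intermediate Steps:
D(j, b) = j/4 + 7*b*j/4 (D(j, b) = ((7*j)*b + j)/4 = (7*b*j + j)/4 = (j + 7*b*j)/4 = j/4 + 7*b*j/4)
(1309 + 1001)*D(-5, -11 + 5) = (1309 + 1001)*((¼)*(-5)*(1 + 7*(-11 + 5))) = 2310*((¼)*(-5)*(1 + 7*(-6))) = 2310*((¼)*(-5)*(1 - 42)) = 2310*((¼)*(-5)*(-41)) = 2310*(205/4) = 236775/2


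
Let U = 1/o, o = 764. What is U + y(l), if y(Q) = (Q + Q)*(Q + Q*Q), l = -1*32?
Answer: -48504831/764 ≈ -63488.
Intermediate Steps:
l = -32
y(Q) = 2*Q*(Q + Q**2) (y(Q) = (2*Q)*(Q + Q**2) = 2*Q*(Q + Q**2))
U = 1/764 ≈ 0.0013089
U + y(l) = 1/764 + 2*(-32)**2*(1 - 32) = 1/764 + 2*1024*(-31) = 1/764 - 63488 = -48504831/764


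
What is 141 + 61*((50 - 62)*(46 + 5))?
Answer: -37191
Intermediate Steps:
141 + 61*((50 - 62)*(46 + 5)) = 141 + 61*(-12*51) = 141 + 61*(-612) = 141 - 37332 = -37191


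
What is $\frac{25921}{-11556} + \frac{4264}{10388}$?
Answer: $- \frac{54998141}{30010932} \approx -1.8326$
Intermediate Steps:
$\frac{25921}{-11556} + \frac{4264}{10388} = 25921 \left(- \frac{1}{11556}\right) + 4264 \cdot \frac{1}{10388} = - \frac{25921}{11556} + \frac{1066}{2597} = - \frac{54998141}{30010932}$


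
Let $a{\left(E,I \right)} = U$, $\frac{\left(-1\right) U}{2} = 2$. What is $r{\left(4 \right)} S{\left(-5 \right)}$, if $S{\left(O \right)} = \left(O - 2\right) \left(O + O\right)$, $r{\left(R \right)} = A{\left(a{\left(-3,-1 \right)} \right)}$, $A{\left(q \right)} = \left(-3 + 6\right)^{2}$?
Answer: $630$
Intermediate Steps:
$U = -4$ ($U = \left(-2\right) 2 = -4$)
$a{\left(E,I \right)} = -4$
$A{\left(q \right)} = 9$ ($A{\left(q \right)} = 3^{2} = 9$)
$r{\left(R \right)} = 9$
$S{\left(O \right)} = 2 O \left(-2 + O\right)$ ($S{\left(O \right)} = \left(-2 + O\right) 2 O = 2 O \left(-2 + O\right)$)
$r{\left(4 \right)} S{\left(-5 \right)} = 9 \cdot 2 \left(-5\right) \left(-2 - 5\right) = 9 \cdot 2 \left(-5\right) \left(-7\right) = 9 \cdot 70 = 630$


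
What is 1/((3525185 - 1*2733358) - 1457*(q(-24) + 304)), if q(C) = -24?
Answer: 1/383867 ≈ 2.6051e-6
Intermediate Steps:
1/((3525185 - 1*2733358) - 1457*(q(-24) + 304)) = 1/((3525185 - 1*2733358) - 1457*(-24 + 304)) = 1/((3525185 - 2733358) - 1457*280) = 1/(791827 - 407960) = 1/383867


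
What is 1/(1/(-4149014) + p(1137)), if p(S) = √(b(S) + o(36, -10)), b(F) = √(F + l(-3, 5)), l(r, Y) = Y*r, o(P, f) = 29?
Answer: -1/(1/4149014 - √(29 + √1122)) ≈ 0.12649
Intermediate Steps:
b(F) = √(-15 + F) (b(F) = √(F + 5*(-3)) = √(F - 15) = √(-15 + F))
p(S) = √(29 + √(-15 + S)) (p(S) = √(√(-15 + S) + 29) = √(29 + √(-15 + S)))
1/(1/(-4149014) + p(1137)) = 1/(1/(-4149014) + √(29 + √(-15 + 1137))) = 1/(-1/4149014 + √(29 + √1122))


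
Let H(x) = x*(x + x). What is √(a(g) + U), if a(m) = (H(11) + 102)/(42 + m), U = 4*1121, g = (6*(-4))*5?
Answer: 4*√425841/39 ≈ 66.930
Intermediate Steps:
H(x) = 2*x² (H(x) = x*(2*x) = 2*x²)
g = -120 (g = -24*5 = -120)
U = 4484
a(m) = 344/(42 + m) (a(m) = (2*11² + 102)/(42 + m) = (2*121 + 102)/(42 + m) = (242 + 102)/(42 + m) = 344/(42 + m))
√(a(g) + U) = √(344/(42 - 120) + 4484) = √(344/(-78) + 4484) = √(344*(-1/78) + 4484) = √(-172/39 + 4484) = √(174704/39) = 4*√425841/39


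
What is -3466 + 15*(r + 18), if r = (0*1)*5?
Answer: -3196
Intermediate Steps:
r = 0 (r = 0*5 = 0)
-3466 + 15*(r + 18) = -3466 + 15*(0 + 18) = -3466 + 15*18 = -3466 + 270 = -3196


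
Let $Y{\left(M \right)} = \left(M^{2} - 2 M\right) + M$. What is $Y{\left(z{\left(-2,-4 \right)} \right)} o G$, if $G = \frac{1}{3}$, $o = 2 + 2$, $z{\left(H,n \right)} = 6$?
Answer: $40$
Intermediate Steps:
$Y{\left(M \right)} = M^{2} - M$
$o = 4$
$G = \frac{1}{3} \approx 0.33333$
$Y{\left(z{\left(-2,-4 \right)} \right)} o G = 6 \left(-1 + 6\right) 4 \cdot \frac{1}{3} = 6 \cdot 5 \cdot 4 \cdot \frac{1}{3} = 30 \cdot 4 \cdot \frac{1}{3} = 120 \cdot \frac{1}{3} = 40$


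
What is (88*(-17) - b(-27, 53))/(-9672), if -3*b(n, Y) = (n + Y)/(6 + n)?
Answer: 47137/304668 ≈ 0.15472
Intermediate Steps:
b(n, Y) = -(Y + n)/(3*(6 + n)) (b(n, Y) = -(n + Y)/(3*(6 + n)) = -(Y + n)/(3*(6 + n)))
(88*(-17) - b(-27, 53))/(-9672) = (88*(-17) - (-1*53 - 1*(-27))/(3*(6 - 27)))/(-9672) = (-1496 - (-53 + 27)/(3*(-21)))*(-1/9672) = (-1496 - (-1)*(-26)/(3*21))*(-1/9672) = (-1496 - 1*26/63)*(-1/9672) = (-1496 - 26/63)*(-1/9672) = -94274/63*(-1/9672) = 47137/304668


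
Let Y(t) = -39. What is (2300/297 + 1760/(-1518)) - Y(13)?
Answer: 311389/6831 ≈ 45.585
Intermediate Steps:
(2300/297 + 1760/(-1518)) - Y(13) = (2300/297 + 1760/(-1518)) - 1*(-39) = (2300*(1/297) + 1760*(-1/1518)) + 39 = (2300/297 - 80/69) + 39 = 44980/6831 + 39 = 311389/6831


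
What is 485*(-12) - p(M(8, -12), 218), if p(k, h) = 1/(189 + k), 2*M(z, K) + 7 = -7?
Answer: -1059241/182 ≈ -5820.0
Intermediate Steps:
M(z, K) = -7 (M(z, K) = -7/2 + (½)*(-7) = -7/2 - 7/2 = -7)
485*(-12) - p(M(8, -12), 218) = 485*(-12) - 1/(189 - 7) = -5820 - 1/182 = -1059241/182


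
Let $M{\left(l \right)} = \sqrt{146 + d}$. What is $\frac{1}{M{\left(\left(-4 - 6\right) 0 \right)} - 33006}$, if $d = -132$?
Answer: $- \frac{16503}{544698011} - \frac{\sqrt{14}}{1089396022} \approx -3.0301 \cdot 10^{-5}$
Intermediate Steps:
$M{\left(l \right)} = \sqrt{14}$ ($M{\left(l \right)} = \sqrt{146 - 132} = \sqrt{14}$)
$\frac{1}{M{\left(\left(-4 - 6\right) 0 \right)} - 33006} = \frac{1}{\sqrt{14} - 33006} = \frac{1}{-33006 + \sqrt{14}}$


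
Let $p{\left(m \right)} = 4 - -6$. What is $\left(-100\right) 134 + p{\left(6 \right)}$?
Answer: $-13390$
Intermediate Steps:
$p{\left(m \right)} = 10$ ($p{\left(m \right)} = 4 + 6 = 10$)
$\left(-100\right) 134 + p{\left(6 \right)} = \left(-100\right) 134 + 10 = -13400 + 10 = -13390$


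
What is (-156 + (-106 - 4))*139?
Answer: -36974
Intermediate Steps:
(-156 + (-106 - 4))*139 = (-156 - 110)*139 = -266*139 = -36974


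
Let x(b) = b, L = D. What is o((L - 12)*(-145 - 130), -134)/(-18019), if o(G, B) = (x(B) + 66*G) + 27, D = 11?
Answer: -18043/18019 ≈ -1.0013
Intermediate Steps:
L = 11
o(G, B) = 27 + B + 66*G (o(G, B) = (B + 66*G) + 27 = 27 + B + 66*G)
o((L - 12)*(-145 - 130), -134)/(-18019) = (27 - 134 + 66*((11 - 12)*(-145 - 130)))/(-18019) = (27 - 134 + 66*(-1*(-275)))*(-1/18019) = (27 - 134 + 66*275)*(-1/18019) = (27 - 134 + 18150)*(-1/18019) = 18043*(-1/18019) = -18043/18019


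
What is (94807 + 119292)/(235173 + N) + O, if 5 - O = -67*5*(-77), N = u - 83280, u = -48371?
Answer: -2669618281/103522 ≈ -25788.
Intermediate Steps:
N = -131651 (N = -48371 - 83280 = -131651)
O = -25790 (O = 5 - (-67*5)*(-77) = 5 - (-335)*(-77) = 5 - 1*25795 = 5 - 25795 = -25790)
(94807 + 119292)/(235173 + N) + O = (94807 + 119292)/(235173 - 131651) - 25790 = 214099/103522 - 25790 = -2669618281/103522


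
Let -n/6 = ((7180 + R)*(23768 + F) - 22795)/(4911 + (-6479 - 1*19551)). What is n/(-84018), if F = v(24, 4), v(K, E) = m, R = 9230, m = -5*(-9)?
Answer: -390748535/295729357 ≈ -1.3213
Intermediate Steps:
m = 45
v(K, E) = 45
F = 45
n = 2344491210/21119 (n = -6*((7180 + 9230)*(23768 + 45) - 22795)/(4911 + (-6479 - 1*19551)) = -6*(16410*23813 - 22795)/(4911 + (-6479 - 19551)) = -6*(390771330 - 22795)/(4911 - 26030) = -2344491210/(-21119) = -2344491210*(-1)/21119 = -6*(-390748535/21119) = 2344491210/21119 ≈ 1.1101e+5)
n/(-84018) = (2344491210/21119)/(-84018) = (2344491210/21119)*(-1/84018) = -390748535/295729357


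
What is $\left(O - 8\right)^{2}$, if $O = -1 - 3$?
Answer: $144$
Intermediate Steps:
$O = -4$ ($O = -1 - 3 = -4$)
$\left(O - 8\right)^{2} = \left(-4 - 8\right)^{2} = \left(-12\right)^{2} = 144$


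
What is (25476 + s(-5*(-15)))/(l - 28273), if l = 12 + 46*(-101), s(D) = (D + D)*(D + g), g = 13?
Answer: -12892/10969 ≈ -1.1753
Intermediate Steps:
s(D) = 2*D*(13 + D) (s(D) = (D + D)*(D + 13) = (2*D)*(13 + D) = 2*D*(13 + D))
l = -4634 (l = 12 - 4646 = -4634)
(25476 + s(-5*(-15)))/(l - 28273) = (25476 + 2*(-5*(-15))*(13 - 5*(-15)))/(-4634 - 28273) = (25476 + 2*75*(13 + 75))/(-32907) = (25476 + 2*75*88)*(-1/32907) = (25476 + 13200)*(-1/32907) = 38676*(-1/32907) = -12892/10969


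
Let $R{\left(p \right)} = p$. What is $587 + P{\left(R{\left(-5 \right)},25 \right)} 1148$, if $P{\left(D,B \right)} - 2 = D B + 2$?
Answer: $-138321$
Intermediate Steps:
$P{\left(D,B \right)} = 4 + B D$ ($P{\left(D,B \right)} = 2 + \left(D B + 2\right) = 2 + \left(B D + 2\right) = 2 + \left(2 + B D\right) = 4 + B D$)
$587 + P{\left(R{\left(-5 \right)},25 \right)} 1148 = 587 + \left(4 + 25 \left(-5\right)\right) 1148 = 587 + \left(4 - 125\right) 1148 = 587 - 138908 = -138321$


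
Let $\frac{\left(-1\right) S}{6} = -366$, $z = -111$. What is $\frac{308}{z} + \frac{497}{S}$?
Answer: $- \frac{207067}{81252} \approx -2.5485$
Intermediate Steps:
$S = 2196$ ($S = \left(-6\right) \left(-366\right) = 2196$)
$\frac{308}{z} + \frac{497}{S} = \frac{308}{-111} + \frac{497}{2196} = 308 \left(- \frac{1}{111}\right) + 497 \cdot \frac{1}{2196} = - \frac{308}{111} + \frac{497}{2196} = - \frac{207067}{81252}$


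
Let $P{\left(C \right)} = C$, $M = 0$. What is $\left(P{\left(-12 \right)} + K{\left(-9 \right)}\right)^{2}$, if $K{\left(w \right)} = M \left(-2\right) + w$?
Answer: $441$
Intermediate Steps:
$K{\left(w \right)} = w$ ($K{\left(w \right)} = 0 \left(-2\right) + w = 0 + w = w$)
$\left(P{\left(-12 \right)} + K{\left(-9 \right)}\right)^{2} = \left(-12 - 9\right)^{2} = \left(-21\right)^{2} = 441$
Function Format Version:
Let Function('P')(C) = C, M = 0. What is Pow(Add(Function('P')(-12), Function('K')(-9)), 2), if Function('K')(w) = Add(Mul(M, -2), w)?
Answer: 441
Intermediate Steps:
Function('K')(w) = w (Function('K')(w) = Add(Mul(0, -2), w) = Add(0, w) = w)
Pow(Add(Function('P')(-12), Function('K')(-9)), 2) = Pow(Add(-12, -9), 2) = Pow(-21, 2) = 441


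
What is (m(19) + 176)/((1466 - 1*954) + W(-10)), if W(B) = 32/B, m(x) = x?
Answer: 325/848 ≈ 0.38325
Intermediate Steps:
(m(19) + 176)/((1466 - 1*954) + W(-10)) = (19 + 176)/((1466 - 1*954) + 32/(-10)) = 195/((1466 - 954) + 32*(-⅒)) = 195/(512 - 16/5) = 195/(2544/5) = 195*(5/2544) = 325/848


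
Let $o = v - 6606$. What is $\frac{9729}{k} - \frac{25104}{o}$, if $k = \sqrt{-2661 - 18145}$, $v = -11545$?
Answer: $\frac{25104}{18151} - \frac{9729 i \sqrt{20806}}{20806} \approx 1.3831 - 67.449 i$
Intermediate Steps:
$k = i \sqrt{20806}$ ($k = \sqrt{-20806} = i \sqrt{20806} \approx 144.24 i$)
$o = -18151$ ($o = -11545 - 6606 = -18151$)
$\frac{9729}{k} - \frac{25104}{o} = \frac{9729}{i \sqrt{20806}} - \frac{25104}{-18151} = 9729 \left(- \frac{i \sqrt{20806}}{20806}\right) - - \frac{25104}{18151} = - \frac{9729 i \sqrt{20806}}{20806} + \frac{25104}{18151} = \frac{25104}{18151} - \frac{9729 i \sqrt{20806}}{20806}$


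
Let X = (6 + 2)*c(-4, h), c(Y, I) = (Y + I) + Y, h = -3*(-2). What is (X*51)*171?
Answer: -139536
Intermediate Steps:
h = 6
c(Y, I) = I + 2*Y (c(Y, I) = (I + Y) + Y = I + 2*Y)
X = -16 (X = (6 + 2)*(6 + 2*(-4)) = 8*(6 - 8) = 8*(-2) = -16)
(X*51)*171 = -16*51*171 = -816*171 = -139536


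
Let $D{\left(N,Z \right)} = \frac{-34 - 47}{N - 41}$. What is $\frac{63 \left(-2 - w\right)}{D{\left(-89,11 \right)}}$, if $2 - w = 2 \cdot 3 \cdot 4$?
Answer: $\frac{18200}{9} \approx 2022.2$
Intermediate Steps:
$w = -22$ ($w = 2 - 2 \cdot 3 \cdot 4 = 2 - 6 \cdot 4 = 2 - 24 = -22$)
$D{\left(N,Z \right)} = - \frac{81}{-41 + N}$
$\frac{63 \left(-2 - w\right)}{D{\left(-89,11 \right)}} = \frac{63 \left(-2 - -22\right)}{\left(-81\right) \frac{1}{-41 - 89}} = \frac{63 \left(-2 + 22\right)}{\left(-81\right) \frac{1}{-130}} = \frac{63 \cdot 20}{\left(-81\right) \left(- \frac{1}{130}\right)} = \frac{1260}{\frac{81}{130}} = 1260 \cdot \frac{130}{81} = \frac{18200}{9}$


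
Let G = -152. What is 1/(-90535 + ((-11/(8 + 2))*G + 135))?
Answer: -5/451164 ≈ -1.1082e-5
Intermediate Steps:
1/(-90535 + ((-11/(8 + 2))*G + 135)) = 1/(-90535 + ((-11/(8 + 2))*(-152) + 135)) = 1/(-90535 + ((-11/10)*(-152) + 135)) = 1/(-90535 + (((⅒)*(-11))*(-152) + 135)) = 1/(-90535 + (-11/10*(-152) + 135)) = 1/(-90535 + (836/5 + 135)) = 1/(-90535 + 1511/5) = 1/(-451164/5) = -5/451164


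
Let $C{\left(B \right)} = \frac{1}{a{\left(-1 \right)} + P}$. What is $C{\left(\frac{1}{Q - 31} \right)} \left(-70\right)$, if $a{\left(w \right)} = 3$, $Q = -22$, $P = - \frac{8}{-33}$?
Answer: $- \frac{2310}{107} \approx -21.589$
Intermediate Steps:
$P = \frac{8}{33}$ ($P = \left(-8\right) \left(- \frac{1}{33}\right) = \frac{8}{33} \approx 0.24242$)
$C{\left(B \right)} = \frac{33}{107}$ ($C{\left(B \right)} = \frac{1}{3 + \frac{8}{33}} = \frac{1}{\frac{107}{33}} = \frac{33}{107}$)
$C{\left(\frac{1}{Q - 31} \right)} \left(-70\right) = \frac{33}{107} \left(-70\right) = - \frac{2310}{107}$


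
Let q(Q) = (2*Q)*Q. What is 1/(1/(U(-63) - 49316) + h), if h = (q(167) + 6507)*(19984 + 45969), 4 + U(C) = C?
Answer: 49383/202859566682714 ≈ 2.4343e-10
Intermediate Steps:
U(C) = -4 + C
q(Q) = 2*Q²
h = 4107882605 (h = (2*167² + 6507)*(19984 + 45969) = (2*27889 + 6507)*65953 = (55778 + 6507)*65953 = 62285*65953 = 4107882605)
1/(1/(U(-63) - 49316) + h) = 1/(1/((-4 - 63) - 49316) + 4107882605) = 1/(1/(-67 - 49316) + 4107882605) = 1/(1/(-49383) + 4107882605) = 1/(-1/49383 + 4107882605) = 1/(202859566682714/49383) = 49383/202859566682714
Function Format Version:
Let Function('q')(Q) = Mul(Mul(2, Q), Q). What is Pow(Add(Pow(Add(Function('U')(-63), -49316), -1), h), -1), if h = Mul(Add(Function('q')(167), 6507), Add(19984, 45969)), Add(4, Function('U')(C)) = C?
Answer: Rational(49383, 202859566682714) ≈ 2.4343e-10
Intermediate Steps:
Function('U')(C) = Add(-4, C)
Function('q')(Q) = Mul(2, Pow(Q, 2))
h = 4107882605 (h = Mul(Add(Mul(2, Pow(167, 2)), 6507), Add(19984, 45969)) = Mul(Add(Mul(2, 27889), 6507), 65953) = Mul(Add(55778, 6507), 65953) = Mul(62285, 65953) = 4107882605)
Pow(Add(Pow(Add(Function('U')(-63), -49316), -1), h), -1) = Pow(Add(Pow(Add(Add(-4, -63), -49316), -1), 4107882605), -1) = Pow(Add(Pow(Add(-67, -49316), -1), 4107882605), -1) = Pow(Add(Pow(-49383, -1), 4107882605), -1) = Pow(Add(Rational(-1, 49383), 4107882605), -1) = Pow(Rational(202859566682714, 49383), -1) = Rational(49383, 202859566682714)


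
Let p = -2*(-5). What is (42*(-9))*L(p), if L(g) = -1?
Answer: 378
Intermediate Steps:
p = 10
(42*(-9))*L(p) = (42*(-9))*(-1) = -378*(-1) = 378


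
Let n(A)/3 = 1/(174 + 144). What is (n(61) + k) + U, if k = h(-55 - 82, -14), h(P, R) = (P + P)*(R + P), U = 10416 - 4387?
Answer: 5024719/106 ≈ 47403.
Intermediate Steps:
U = 6029
h(P, R) = 2*P*(P + R) (h(P, R) = (2*P)*(P + R) = 2*P*(P + R))
k = 41374 (k = 2*(-55 - 82)*((-55 - 82) - 14) = 2*(-137)*(-137 - 14) = 2*(-137)*(-151) = 41374)
n(A) = 1/106 (n(A) = 3/(174 + 144) = 3/318 = 3*(1/318) = 1/106)
(n(61) + k) + U = (1/106 + 41374) + 6029 = 4385645/106 + 6029 = 5024719/106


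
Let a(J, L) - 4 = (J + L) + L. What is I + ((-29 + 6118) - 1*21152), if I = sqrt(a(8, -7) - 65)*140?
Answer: -15063 + 140*I*sqrt(67) ≈ -15063.0 + 1145.9*I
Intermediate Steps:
a(J, L) = 4 + J + 2*L (a(J, L) = 4 + ((J + L) + L) = 4 + (J + 2*L) = 4 + J + 2*L)
I = 140*I*sqrt(67) (I = sqrt((4 + 8 + 2*(-7)) - 65)*140 = sqrt((4 + 8 - 14) - 65)*140 = sqrt(-2 - 65)*140 = sqrt(-67)*140 = (I*sqrt(67))*140 = 140*I*sqrt(67) ≈ 1145.9*I)
I + ((-29 + 6118) - 1*21152) = 140*I*sqrt(67) + ((-29 + 6118) - 1*21152) = 140*I*sqrt(67) + (6089 - 21152) = 140*I*sqrt(67) - 15063 = -15063 + 140*I*sqrt(67)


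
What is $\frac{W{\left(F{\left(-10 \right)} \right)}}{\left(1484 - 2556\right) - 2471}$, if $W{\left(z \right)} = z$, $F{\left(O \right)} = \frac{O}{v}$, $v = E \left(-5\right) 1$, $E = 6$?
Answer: $- \frac{1}{10629} \approx -9.4082 \cdot 10^{-5}$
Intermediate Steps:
$v = -30$ ($v = 6 \left(-5\right) 1 = \left(-30\right) 1 = -30$)
$F{\left(O \right)} = - \frac{O}{30}$ ($F{\left(O \right)} = \frac{O}{-30} = O \left(- \frac{1}{30}\right) = - \frac{O}{30}$)
$\frac{W{\left(F{\left(-10 \right)} \right)}}{\left(1484 - 2556\right) - 2471} = \frac{\left(- \frac{1}{30}\right) \left(-10\right)}{\left(1484 - 2556\right) - 2471} = \frac{1}{3 \left(-1072 - 2471\right)} = \frac{1}{3 \left(-3543\right)} = \frac{1}{3} \left(- \frac{1}{3543}\right) = - \frac{1}{10629}$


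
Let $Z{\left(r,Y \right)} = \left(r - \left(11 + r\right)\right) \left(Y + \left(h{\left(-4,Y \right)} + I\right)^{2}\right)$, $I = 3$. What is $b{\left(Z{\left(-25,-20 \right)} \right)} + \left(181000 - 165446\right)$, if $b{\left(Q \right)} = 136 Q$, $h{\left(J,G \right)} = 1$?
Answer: $21538$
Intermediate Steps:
$Z{\left(r,Y \right)} = -176 - 11 Y$ ($Z{\left(r,Y \right)} = \left(r - \left(11 + r\right)\right) \left(Y + \left(1 + 3\right)^{2}\right) = - 11 \left(Y + 4^{2}\right) = - 11 \left(Y + 16\right) = - 11 \left(16 + Y\right) = -176 - 11 Y$)
$b{\left(Z{\left(-25,-20 \right)} \right)} + \left(181000 - 165446\right) = 136 \left(-176 - -220\right) + \left(181000 - 165446\right) = 136 \left(-176 + 220\right) + \left(181000 - 165446\right) = 136 \cdot 44 + 15554 = 5984 + 15554 = 21538$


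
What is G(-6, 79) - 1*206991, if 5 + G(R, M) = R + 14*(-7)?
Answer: -207100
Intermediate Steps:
G(R, M) = -103 + R (G(R, M) = -5 + (R + 14*(-7)) = -5 + (R - 98) = -5 + (-98 + R) = -103 + R)
G(-6, 79) - 1*206991 = (-103 - 6) - 1*206991 = -109 - 206991 = -207100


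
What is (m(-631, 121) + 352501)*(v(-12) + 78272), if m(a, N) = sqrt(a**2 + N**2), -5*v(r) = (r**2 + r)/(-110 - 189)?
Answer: 41248529146772/1495 + 117016772*sqrt(412802)/1495 ≈ 2.7641e+10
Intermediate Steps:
v(r) = r/1495 + r**2/1495 (v(r) = -(r**2 + r)/(5*(-110 - 189)) = -(r + r**2)/(5*(-299)) = -(r + r**2)*(-1)/(5*299) = -(-r/299 - r**2/299)/5 = r/1495 + r**2/1495)
m(a, N) = sqrt(N**2 + a**2)
(m(-631, 121) + 352501)*(v(-12) + 78272) = (sqrt(121**2 + (-631)**2) + 352501)*((1/1495)*(-12)*(1 - 12) + 78272) = (sqrt(14641 + 398161) + 352501)*((1/1495)*(-12)*(-11) + 78272) = (sqrt(412802) + 352501)*(132/1495 + 78272) = (352501 + sqrt(412802))*(117016772/1495) = 41248529146772/1495 + 117016772*sqrt(412802)/1495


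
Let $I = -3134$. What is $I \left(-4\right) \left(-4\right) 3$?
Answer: $-150432$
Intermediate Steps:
$I \left(-4\right) \left(-4\right) 3 = - 3134 \left(-4\right) \left(-4\right) 3 = - 3134 \cdot 16 \cdot 3 = \left(-3134\right) 48 = -150432$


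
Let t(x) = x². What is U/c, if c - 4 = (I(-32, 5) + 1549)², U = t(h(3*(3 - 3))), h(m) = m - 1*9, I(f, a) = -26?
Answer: 81/2319533 ≈ 3.4921e-5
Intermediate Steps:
h(m) = -9 + m (h(m) = m - 9 = -9 + m)
U = 81 (U = (-9 + 3*(3 - 3))² = (-9 + 3*0)² = (-9 + 0)² = (-9)² = 81)
c = 2319533 (c = 4 + (-26 + 1549)² = 4 + 1523² = 4 + 2319529 = 2319533)
U/c = 81/2319533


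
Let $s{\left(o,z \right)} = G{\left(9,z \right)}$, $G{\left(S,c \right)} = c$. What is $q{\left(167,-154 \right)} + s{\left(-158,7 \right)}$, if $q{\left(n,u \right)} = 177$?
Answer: $184$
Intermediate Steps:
$s{\left(o,z \right)} = z$
$q{\left(167,-154 \right)} + s{\left(-158,7 \right)} = 177 + 7 = 184$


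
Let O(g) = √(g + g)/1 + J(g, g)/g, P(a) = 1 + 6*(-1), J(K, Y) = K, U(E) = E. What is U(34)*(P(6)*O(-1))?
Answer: -170 - 170*I*√2 ≈ -170.0 - 240.42*I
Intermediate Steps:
P(a) = -5 (P(a) = 1 - 6 = -5)
O(g) = 1 + √2*√g (O(g) = √(g + g)/1 + g/g = √(2*g)*1 + 1 = (√2*√g)*1 + 1 = √2*√g + 1 = 1 + √2*√g)
U(34)*(P(6)*O(-1)) = 34*(-5*(1 + √2*√(-1))) = 34*(-5*(1 + √2*I)) = 34*(-5*(1 + I*√2)) = 34*(-5 - 5*I*√2) = -170 - 170*I*√2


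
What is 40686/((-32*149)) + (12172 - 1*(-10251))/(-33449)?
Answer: -733909439/79742416 ≈ -9.2035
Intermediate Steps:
40686/((-32*149)) + (12172 - 1*(-10251))/(-33449) = 40686/(-4768) + (12172 + 10251)*(-1/33449) = 40686*(-1/4768) + 22423*(-1/33449) = -20343/2384 - 22423/33449 = -733909439/79742416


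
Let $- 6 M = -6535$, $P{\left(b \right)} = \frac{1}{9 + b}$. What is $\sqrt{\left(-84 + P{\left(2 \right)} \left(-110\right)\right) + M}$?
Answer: $\frac{\sqrt{35826}}{6} \approx 31.546$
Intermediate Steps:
$M = \frac{6535}{6}$ ($M = \left(- \frac{1}{6}\right) \left(-6535\right) = \frac{6535}{6} \approx 1089.2$)
$\sqrt{\left(-84 + P{\left(2 \right)} \left(-110\right)\right) + M} = \sqrt{\left(-84 + \frac{1}{9 + 2} \left(-110\right)\right) + \frac{6535}{6}} = \sqrt{\left(-84 + \frac{1}{11} \left(-110\right)\right) + \frac{6535}{6}} = \sqrt{\left(-84 - 10\right) + \frac{6535}{6}} = \sqrt{-94 + \frac{6535}{6}} = \sqrt{\frac{5971}{6}} = \frac{\sqrt{35826}}{6}$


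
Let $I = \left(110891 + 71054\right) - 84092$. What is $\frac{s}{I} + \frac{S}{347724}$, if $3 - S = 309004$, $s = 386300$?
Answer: $\frac{104089106347}{34025836572} \approx 3.0591$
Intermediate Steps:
$S = -309001$ ($S = 3 - 309004 = -309001$)
$I = 97853$ ($I = 181945 - 84092 = 97853$)
$\frac{s}{I} + \frac{S}{347724} = \frac{386300}{97853} - \frac{309001}{347724} = \frac{104089106347}{34025836572}$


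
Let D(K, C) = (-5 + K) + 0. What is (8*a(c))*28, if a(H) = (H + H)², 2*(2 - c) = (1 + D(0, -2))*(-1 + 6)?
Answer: 129024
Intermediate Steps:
D(K, C) = -5 + K
c = 12 (c = 2 - (1 + (-5 + 0))*(-1 + 6)/2 = 2 - (1 - 5)*5/2 = 2 - (-2)*5 = 2 - ½*(-20) = 2 + 10 = 12)
a(H) = 4*H² (a(H) = (2*H)² = 4*H²)
(8*a(c))*28 = (8*(4*12²))*28 = (8*(4*144))*28 = (8*576)*28 = 4608*28 = 129024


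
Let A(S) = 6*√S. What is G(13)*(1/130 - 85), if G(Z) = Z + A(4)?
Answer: -55245/26 ≈ -2124.8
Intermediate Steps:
G(Z) = 12 + Z (G(Z) = Z + 6*√4 = Z + 6*2 = Z + 12 = 12 + Z)
G(13)*(1/130 - 85) = (12 + 13)*(1/130 - 85) = 25*(1/130 - 85) = 25*(-11049/130) = -55245/26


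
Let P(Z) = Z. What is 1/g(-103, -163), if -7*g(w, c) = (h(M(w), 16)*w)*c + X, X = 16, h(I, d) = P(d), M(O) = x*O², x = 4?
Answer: -7/268640 ≈ -2.6057e-5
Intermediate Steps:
M(O) = 4*O²
h(I, d) = d
g(w, c) = -16/7 - 16*c*w/7 (g(w, c) = -((16*w)*c + 16)/7 = -(16*c*w + 16)/7 = -(16 + 16*c*w)/7 = -16/7 - 16*c*w/7)
1/g(-103, -163) = 1/(-16/7 - 16/7*(-163)*(-103)) = 1/(-16/7 - 268624/7) = 1/(-268640/7) = -7/268640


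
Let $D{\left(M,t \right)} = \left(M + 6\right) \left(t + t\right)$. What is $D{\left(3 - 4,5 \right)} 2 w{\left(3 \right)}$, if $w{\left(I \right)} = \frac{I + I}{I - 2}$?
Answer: $600$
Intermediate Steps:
$D{\left(M,t \right)} = 2 t \left(6 + M\right)$ ($D{\left(M,t \right)} = \left(6 + M\right) 2 t = 2 t \left(6 + M\right)$)
$w{\left(I \right)} = \frac{2 I}{-2 + I}$
$D{\left(3 - 4,5 \right)} 2 w{\left(3 \right)} = 2 \cdot 5 \left(6 + \left(3 - 4\right)\right) 2 \cdot 2 \cdot 3 \frac{1}{-2 + 3} = 2 \cdot 5 \left(6 + \left(3 - 4\right)\right) 2 \cdot 2 \cdot 3 \cdot 1^{-1} = 2 \cdot 5 \left(6 - 1\right) 2 \cdot 2 \cdot 3 \cdot 1 = 2 \cdot 5 \cdot 5 \cdot 2 \cdot 6 = 50 \cdot 2 \cdot 6 = 100 \cdot 6 = 600$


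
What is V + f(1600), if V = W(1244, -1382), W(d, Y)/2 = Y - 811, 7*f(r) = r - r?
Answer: -4386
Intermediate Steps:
f(r) = 0 (f(r) = (r - r)/7 = (1/7)*0 = 0)
W(d, Y) = -1622 + 2*Y (W(d, Y) = 2*(Y - 811) = 2*(-811 + Y) = -1622 + 2*Y)
V = -4386 (V = -1622 + 2*(-1382) = -1622 - 2764 = -4386)
V + f(1600) = -4386 + 0 = -4386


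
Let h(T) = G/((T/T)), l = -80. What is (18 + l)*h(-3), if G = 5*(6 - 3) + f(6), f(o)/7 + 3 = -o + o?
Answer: 372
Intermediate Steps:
f(o) = -21 (f(o) = -21 + 7*(-o + o) = -21 + 7*0 = -21 + 0 = -21)
G = -6 (G = 5*(6 - 3) - 21 = 5*3 - 21 = 15 - 21 = -6)
h(T) = -6 (h(T) = -6/(T/T) = -6/1 = -6*1 = -6)
(18 + l)*h(-3) = (18 - 80)*(-6) = -62*(-6) = 372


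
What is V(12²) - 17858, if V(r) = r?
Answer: -17714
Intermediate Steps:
V(12²) - 17858 = 12² - 17858 = 144 - 17858 = -17714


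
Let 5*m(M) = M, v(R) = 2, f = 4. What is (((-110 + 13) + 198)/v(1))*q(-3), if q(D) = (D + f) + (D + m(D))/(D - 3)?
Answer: 404/5 ≈ 80.800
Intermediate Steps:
m(M) = M/5
q(D) = 4 + D + 6*D/(5*(-3 + D)) (q(D) = (D + 4) + (D + D/5)/(D - 3) = (4 + D) + (6*D/5)/(-3 + D) = (4 + D) + 6*D/(5*(-3 + D)) = 4 + D + 6*D/(5*(-3 + D)))
(((-110 + 13) + 198)/v(1))*q(-3) = (((-110 + 13) + 198)/2)*((-12 + (-3)² + (11/5)*(-3))/(-3 - 3)) = ((-97 + 198)*(½))*((-12 + 9 - 33/5)/(-6)) = (101*(½))*(-⅙*(-48/5)) = (101/2)*(8/5) = 404/5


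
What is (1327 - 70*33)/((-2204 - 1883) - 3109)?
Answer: 983/7196 ≈ 0.13660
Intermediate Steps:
(1327 - 70*33)/((-2204 - 1883) - 3109) = (1327 - 2310)/(-4087 - 3109) = -983/(-7196) = -983*(-1/7196) = 983/7196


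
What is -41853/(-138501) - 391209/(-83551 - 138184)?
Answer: 21154370888/10236839745 ≈ 2.0665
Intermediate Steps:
-41853/(-138501) - 391209/(-83551 - 138184) = -41853*(-1/138501) - 391209/(-221735) = 13951/46167 - 391209*(-1/221735) = 13951/46167 + 391209/221735 = 21154370888/10236839745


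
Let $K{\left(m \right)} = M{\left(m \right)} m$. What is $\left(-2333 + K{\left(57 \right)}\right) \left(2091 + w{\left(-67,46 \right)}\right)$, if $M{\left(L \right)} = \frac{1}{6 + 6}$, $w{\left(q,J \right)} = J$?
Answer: $- \frac{19901881}{4} \approx -4.9755 \cdot 10^{6}$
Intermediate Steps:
$M{\left(L \right)} = \frac{1}{12}$
$K{\left(m \right)} = \frac{m}{12}$
$\left(-2333 + K{\left(57 \right)}\right) \left(2091 + w{\left(-67,46 \right)}\right) = \left(-2333 + \frac{1}{12} \cdot 57\right) \left(2091 + 46\right) = \left(-2333 + \frac{19}{4}\right) 2137 = \left(- \frac{9313}{4}\right) 2137 = - \frac{19901881}{4}$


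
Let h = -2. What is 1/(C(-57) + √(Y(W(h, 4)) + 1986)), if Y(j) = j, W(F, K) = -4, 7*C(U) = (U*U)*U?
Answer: -1296351/34296350131 - 49*√1982/34296350131 ≈ -3.7862e-5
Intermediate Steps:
C(U) = U³/7 (C(U) = ((U*U)*U)/7 = (U²*U)/7 = U³/7)
1/(C(-57) + √(Y(W(h, 4)) + 1986)) = 1/((⅐)*(-57)³ + √(-4 + 1986)) = 1/((⅐)*(-185193) + √1982) = 1/(-185193/7 + √1982)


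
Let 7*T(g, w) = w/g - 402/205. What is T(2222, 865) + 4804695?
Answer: 15320105620231/3188570 ≈ 4.8047e+6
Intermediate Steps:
T(g, w) = -402/1435 + w/(7*g) (T(g, w) = (w/g - 402/205)/7 = (-402/205 + w/g)/7 = -402/1435 + w/(7*g))
T(2222, 865) + 4804695 = (-402/1435 + (1/7)*865/2222) + 4804695 = (-402/1435 + (1/7)*865*(1/2222)) + 4804695 = (-402/1435 + 865/15554) + 4804695 = -715919/3188570 + 4804695 = 15320105620231/3188570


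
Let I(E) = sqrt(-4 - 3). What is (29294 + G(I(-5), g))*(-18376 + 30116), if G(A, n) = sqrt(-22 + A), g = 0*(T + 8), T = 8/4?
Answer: 343911560 + 11740*sqrt(-22 + I*sqrt(7)) ≈ 3.4392e+8 + 55165.0*I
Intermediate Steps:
T = 2 (T = 8*(1/4) = 2)
I(E) = I*sqrt(7) (I(E) = sqrt(-7) = I*sqrt(7))
g = 0 (g = 0*(2 + 8) = 0*10 = 0)
(29294 + G(I(-5), g))*(-18376 + 30116) = (29294 + sqrt(-22 + I*sqrt(7)))*(-18376 + 30116) = (29294 + sqrt(-22 + I*sqrt(7)))*11740 = 343911560 + 11740*sqrt(-22 + I*sqrt(7))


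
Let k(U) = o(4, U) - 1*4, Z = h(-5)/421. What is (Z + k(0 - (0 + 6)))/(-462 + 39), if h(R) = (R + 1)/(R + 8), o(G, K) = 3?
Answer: 1267/534249 ≈ 0.0023716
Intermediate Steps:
h(R) = (1 + R)/(8 + R)
Z = -4/1263 (Z = ((1 - 5)/(8 - 5))/421 = (-4/3)*(1/421) = ((1/3)*(-4))*(1/421) = -4/3*1/421 = -4/1263 ≈ -0.0031671)
k(U) = -1 (k(U) = 3 - 1*4 = 3 - 4 = -1)
(Z + k(0 - (0 + 6)))/(-462 + 39) = (-4/1263 - 1)/(-462 + 39) = -1267/1263/(-423) = -1267/1263*(-1/423) = 1267/534249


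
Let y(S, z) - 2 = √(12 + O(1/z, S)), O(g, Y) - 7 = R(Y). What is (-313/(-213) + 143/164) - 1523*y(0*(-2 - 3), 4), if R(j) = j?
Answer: -106321081/34932 - 1523*√19 ≈ -9682.3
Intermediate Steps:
O(g, Y) = 7 + Y
y(S, z) = 2 + √(19 + S) (y(S, z) = 2 + √(12 + (7 + S)) = 2 + √(19 + S))
(-313/(-213) + 143/164) - 1523*y(0*(-2 - 3), 4) = (-313/(-213) + 143/164) - 1523*(2 + √(19 + 0*(-2 - 3))) = (-313*(-1/213) + 143*(1/164)) - 1523*(2 + √(19 + 0*(-5))) = (313/213 + 143/164) - 1523*(2 + √(19 + 0)) = 81791/34932 - 1523*(2 + √19) = 81791/34932 + (-3046 - 1523*√19) = -106321081/34932 - 1523*√19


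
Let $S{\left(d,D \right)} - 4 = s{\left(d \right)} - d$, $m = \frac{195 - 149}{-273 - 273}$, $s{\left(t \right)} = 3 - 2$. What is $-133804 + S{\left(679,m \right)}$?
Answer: $-134478$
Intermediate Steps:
$s{\left(t \right)} = 1$
$m = - \frac{23}{273}$ ($m = \frac{46}{-546} = 46 \left(- \frac{1}{546}\right) = - \frac{23}{273} \approx -0.084249$)
$S{\left(d,D \right)} = 5 - d$ ($S{\left(d,D \right)} = 4 - \left(-1 + d\right) = 5 - d$)
$-133804 + S{\left(679,m \right)} = -133804 + \left(5 - 679\right) = -133804 - 674 = -134478$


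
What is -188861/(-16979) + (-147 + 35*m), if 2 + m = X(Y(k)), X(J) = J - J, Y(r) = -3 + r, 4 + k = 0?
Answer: -3495582/16979 ≈ -205.88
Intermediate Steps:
k = -4 (k = -4 + 0 = -4)
X(J) = 0
m = -2 (m = -2 + 0 = -2)
-188861/(-16979) + (-147 + 35*m) = -188861/(-16979) + (-147 + 35*(-2)) = -188861*(-1/16979) + (-147 - 70) = 188861/16979 - 217 = -3495582/16979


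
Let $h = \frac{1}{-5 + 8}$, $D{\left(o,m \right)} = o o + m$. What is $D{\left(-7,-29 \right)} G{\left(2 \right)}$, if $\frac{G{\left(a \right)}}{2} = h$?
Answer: $\frac{40}{3} \approx 13.333$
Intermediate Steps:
$D{\left(o,m \right)} = m + o^{2}$ ($D{\left(o,m \right)} = o^{2} + m = m + o^{2}$)
$h = \frac{1}{3} \approx 0.33333$
$G{\left(a \right)} = \frac{2}{3}$ ($G{\left(a \right)} = 2 \cdot \frac{1}{3} = \frac{2}{3}$)
$D{\left(-7,-29 \right)} G{\left(2 \right)} = \left(-29 + \left(-7\right)^{2}\right) \frac{2}{3} = \left(-29 + 49\right) \frac{2}{3} = 20 \cdot \frac{2}{3} = \frac{40}{3}$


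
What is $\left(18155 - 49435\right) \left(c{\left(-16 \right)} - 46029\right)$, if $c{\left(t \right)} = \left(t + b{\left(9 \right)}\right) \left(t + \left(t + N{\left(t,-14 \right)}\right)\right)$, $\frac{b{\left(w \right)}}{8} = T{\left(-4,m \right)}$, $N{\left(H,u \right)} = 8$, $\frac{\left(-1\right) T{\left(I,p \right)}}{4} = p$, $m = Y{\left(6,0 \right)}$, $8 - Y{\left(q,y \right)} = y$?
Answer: $1235591280$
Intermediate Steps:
$Y{\left(q,y \right)} = 8 - y$
$m = 8$ ($m = 8 - 0 = 8 + 0 = 8$)
$T{\left(I,p \right)} = - 4 p$
$b{\left(w \right)} = -256$ ($b{\left(w \right)} = 8 \left(\left(-4\right) 8\right) = 8 \left(-32\right) = -256$)
$c{\left(t \right)} = \left(-256 + t\right) \left(8 + 2 t\right)$ ($c{\left(t \right)} = \left(t - 256\right) \left(t + \left(t + 8\right)\right) = \left(-256 + t\right) \left(t + \left(8 + t\right)\right) = \left(-256 + t\right) \left(8 + 2 t\right)$)
$\left(18155 - 49435\right) \left(c{\left(-16 \right)} - 46029\right) = \left(18155 - 49435\right) \left(\left(-2048 - -8064 + 2 \left(-16\right)^{2}\right) - 46029\right) = - 31280 \left(\left(-2048 + 8064 + 2 \cdot 256\right) - 46029\right) = - 31280 \left(\left(-2048 + 8064 + 512\right) - 46029\right) = - 31280 \left(6528 - 46029\right) = \left(-31280\right) \left(-39501\right) = 1235591280$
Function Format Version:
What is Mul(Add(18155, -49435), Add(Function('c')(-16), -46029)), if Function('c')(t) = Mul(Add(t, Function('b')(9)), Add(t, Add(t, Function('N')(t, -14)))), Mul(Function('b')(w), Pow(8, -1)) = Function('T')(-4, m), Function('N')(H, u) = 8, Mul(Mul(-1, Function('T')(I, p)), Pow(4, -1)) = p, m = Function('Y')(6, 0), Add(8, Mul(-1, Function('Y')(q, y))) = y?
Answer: 1235591280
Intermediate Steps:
Function('Y')(q, y) = Add(8, Mul(-1, y))
m = 8 (m = Add(8, Mul(-1, 0)) = Add(8, 0) = 8)
Function('T')(I, p) = Mul(-4, p)
Function('b')(w) = -256 (Function('b')(w) = Mul(8, Mul(-4, 8)) = Mul(8, -32) = -256)
Function('c')(t) = Mul(Add(-256, t), Add(8, Mul(2, t))) (Function('c')(t) = Mul(Add(t, -256), Add(t, Add(t, 8))) = Mul(Add(-256, t), Add(t, Add(8, t))) = Mul(Add(-256, t), Add(8, Mul(2, t))))
Mul(Add(18155, -49435), Add(Function('c')(-16), -46029)) = Mul(Add(18155, -49435), Add(Add(-2048, Mul(-504, -16), Mul(2, Pow(-16, 2))), -46029)) = Mul(-31280, Add(Add(-2048, 8064, Mul(2, 256)), -46029)) = Mul(-31280, Add(Add(-2048, 8064, 512), -46029)) = Mul(-31280, Add(6528, -46029)) = Mul(-31280, -39501) = 1235591280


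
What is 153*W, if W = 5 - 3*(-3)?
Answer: 2142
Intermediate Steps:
W = 14 (W = 5 + 9 = 14)
153*W = 153*14 = 2142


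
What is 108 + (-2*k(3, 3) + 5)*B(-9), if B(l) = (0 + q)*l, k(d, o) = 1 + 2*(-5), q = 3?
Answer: -513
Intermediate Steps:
k(d, o) = -9 (k(d, o) = 1 - 10 = -9)
B(l) = 3*l (B(l) = (0 + 3)*l = 3*l)
108 + (-2*k(3, 3) + 5)*B(-9) = 108 + (-2*(-9) + 5)*(3*(-9)) = 108 + (18 + 5)*(-27) = 108 + 23*(-27) = 108 - 621 = -513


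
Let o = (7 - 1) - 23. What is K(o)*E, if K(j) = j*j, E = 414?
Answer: 119646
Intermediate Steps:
o = -17 (o = 6 - 23 = -17)
K(j) = j²
K(o)*E = (-17)²*414 = 289*414 = 119646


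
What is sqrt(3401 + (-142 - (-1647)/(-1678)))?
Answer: sqrt(9173550490)/1678 ≈ 57.079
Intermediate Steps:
sqrt(3401 + (-142 - (-1647)/(-1678))) = sqrt(3401 + (-142 - (-1647)*(-1)/1678)) = sqrt(3401 + (-142 - 1*1647/1678)) = sqrt(3401 + (-142 - 1647/1678)) = sqrt(3401 - 239923/1678) = sqrt(5466955/1678) = sqrt(9173550490)/1678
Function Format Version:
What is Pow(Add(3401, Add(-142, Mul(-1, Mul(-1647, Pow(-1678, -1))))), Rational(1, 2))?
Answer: Mul(Rational(1, 1678), Pow(9173550490, Rational(1, 2))) ≈ 57.079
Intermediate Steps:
Pow(Add(3401, Add(-142, Mul(-1, Mul(-1647, Pow(-1678, -1))))), Rational(1, 2)) = Pow(Add(3401, Add(-142, Mul(-1, Mul(-1647, Rational(-1, 1678))))), Rational(1, 2)) = Pow(Add(3401, Add(-142, Mul(-1, Rational(1647, 1678)))), Rational(1, 2)) = Pow(Add(3401, Add(-142, Rational(-1647, 1678))), Rational(1, 2)) = Pow(Add(3401, Rational(-239923, 1678)), Rational(1, 2)) = Pow(Rational(5466955, 1678), Rational(1, 2)) = Mul(Rational(1, 1678), Pow(9173550490, Rational(1, 2)))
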